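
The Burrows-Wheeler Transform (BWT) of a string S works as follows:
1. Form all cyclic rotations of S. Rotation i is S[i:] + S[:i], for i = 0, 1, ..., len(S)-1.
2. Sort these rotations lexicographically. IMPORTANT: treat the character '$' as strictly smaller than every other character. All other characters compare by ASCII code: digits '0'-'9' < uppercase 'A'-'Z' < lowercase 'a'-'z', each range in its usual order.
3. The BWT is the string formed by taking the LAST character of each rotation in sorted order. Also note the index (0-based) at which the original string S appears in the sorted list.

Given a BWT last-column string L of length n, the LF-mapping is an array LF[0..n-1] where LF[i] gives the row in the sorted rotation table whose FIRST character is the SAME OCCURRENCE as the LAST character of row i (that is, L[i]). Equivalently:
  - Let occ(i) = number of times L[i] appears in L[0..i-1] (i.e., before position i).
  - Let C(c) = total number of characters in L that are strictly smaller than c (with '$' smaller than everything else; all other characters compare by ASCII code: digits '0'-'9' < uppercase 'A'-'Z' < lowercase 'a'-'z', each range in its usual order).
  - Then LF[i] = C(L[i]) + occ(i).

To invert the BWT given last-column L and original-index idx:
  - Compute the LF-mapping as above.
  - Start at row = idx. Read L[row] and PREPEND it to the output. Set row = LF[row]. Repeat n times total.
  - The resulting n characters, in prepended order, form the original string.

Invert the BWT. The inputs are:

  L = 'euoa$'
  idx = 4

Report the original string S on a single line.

LF mapping: 2 4 3 1 0
Walk LF starting at row 4, prepending L[row]:
  step 1: row=4, L[4]='$', prepend. Next row=LF[4]=0
  step 2: row=0, L[0]='e', prepend. Next row=LF[0]=2
  step 3: row=2, L[2]='o', prepend. Next row=LF[2]=3
  step 4: row=3, L[3]='a', prepend. Next row=LF[3]=1
  step 5: row=1, L[1]='u', prepend. Next row=LF[1]=4
Reversed output: uaoe$

Answer: uaoe$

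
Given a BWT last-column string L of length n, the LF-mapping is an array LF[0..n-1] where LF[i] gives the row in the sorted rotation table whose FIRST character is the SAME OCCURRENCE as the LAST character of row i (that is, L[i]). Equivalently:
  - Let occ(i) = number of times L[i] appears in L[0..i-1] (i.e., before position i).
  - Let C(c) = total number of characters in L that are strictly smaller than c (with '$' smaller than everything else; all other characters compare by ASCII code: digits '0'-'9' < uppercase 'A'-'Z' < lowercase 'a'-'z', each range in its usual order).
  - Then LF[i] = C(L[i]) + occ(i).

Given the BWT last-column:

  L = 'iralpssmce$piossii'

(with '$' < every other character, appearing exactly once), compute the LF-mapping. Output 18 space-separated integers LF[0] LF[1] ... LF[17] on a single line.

Answer: 4 13 1 8 11 14 15 9 2 3 0 12 5 10 16 17 6 7

Derivation:
Char counts: '$':1, 'a':1, 'c':1, 'e':1, 'i':4, 'l':1, 'm':1, 'o':1, 'p':2, 'r':1, 's':4
C (first-col start): C('$')=0, C('a')=1, C('c')=2, C('e')=3, C('i')=4, C('l')=8, C('m')=9, C('o')=10, C('p')=11, C('r')=13, C('s')=14
L[0]='i': occ=0, LF[0]=C('i')+0=4+0=4
L[1]='r': occ=0, LF[1]=C('r')+0=13+0=13
L[2]='a': occ=0, LF[2]=C('a')+0=1+0=1
L[3]='l': occ=0, LF[3]=C('l')+0=8+0=8
L[4]='p': occ=0, LF[4]=C('p')+0=11+0=11
L[5]='s': occ=0, LF[5]=C('s')+0=14+0=14
L[6]='s': occ=1, LF[6]=C('s')+1=14+1=15
L[7]='m': occ=0, LF[7]=C('m')+0=9+0=9
L[8]='c': occ=0, LF[8]=C('c')+0=2+0=2
L[9]='e': occ=0, LF[9]=C('e')+0=3+0=3
L[10]='$': occ=0, LF[10]=C('$')+0=0+0=0
L[11]='p': occ=1, LF[11]=C('p')+1=11+1=12
L[12]='i': occ=1, LF[12]=C('i')+1=4+1=5
L[13]='o': occ=0, LF[13]=C('o')+0=10+0=10
L[14]='s': occ=2, LF[14]=C('s')+2=14+2=16
L[15]='s': occ=3, LF[15]=C('s')+3=14+3=17
L[16]='i': occ=2, LF[16]=C('i')+2=4+2=6
L[17]='i': occ=3, LF[17]=C('i')+3=4+3=7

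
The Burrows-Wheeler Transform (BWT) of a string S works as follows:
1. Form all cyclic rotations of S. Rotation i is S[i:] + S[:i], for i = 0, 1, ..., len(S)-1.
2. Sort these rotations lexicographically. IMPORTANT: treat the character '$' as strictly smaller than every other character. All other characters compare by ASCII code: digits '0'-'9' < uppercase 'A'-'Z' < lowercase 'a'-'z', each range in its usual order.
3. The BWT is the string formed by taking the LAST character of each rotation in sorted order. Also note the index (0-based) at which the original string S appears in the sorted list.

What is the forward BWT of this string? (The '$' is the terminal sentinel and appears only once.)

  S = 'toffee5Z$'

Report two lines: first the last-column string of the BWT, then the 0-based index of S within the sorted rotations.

Answer: Ze5effot$
8

Derivation:
All 9 rotations (rotation i = S[i:]+S[:i]):
  rot[0] = toffee5Z$
  rot[1] = offee5Z$t
  rot[2] = ffee5Z$to
  rot[3] = fee5Z$tof
  rot[4] = ee5Z$toff
  rot[5] = e5Z$toffe
  rot[6] = 5Z$toffee
  rot[7] = Z$toffee5
  rot[8] = $toffee5Z
Sorted (with $ < everything):
  sorted[0] = $toffee5Z  (last char: 'Z')
  sorted[1] = 5Z$toffee  (last char: 'e')
  sorted[2] = Z$toffee5  (last char: '5')
  sorted[3] = e5Z$toffe  (last char: 'e')
  sorted[4] = ee5Z$toff  (last char: 'f')
  sorted[5] = fee5Z$tof  (last char: 'f')
  sorted[6] = ffee5Z$to  (last char: 'o')
  sorted[7] = offee5Z$t  (last char: 't')
  sorted[8] = toffee5Z$  (last char: '$')
Last column: Ze5effot$
Original string S is at sorted index 8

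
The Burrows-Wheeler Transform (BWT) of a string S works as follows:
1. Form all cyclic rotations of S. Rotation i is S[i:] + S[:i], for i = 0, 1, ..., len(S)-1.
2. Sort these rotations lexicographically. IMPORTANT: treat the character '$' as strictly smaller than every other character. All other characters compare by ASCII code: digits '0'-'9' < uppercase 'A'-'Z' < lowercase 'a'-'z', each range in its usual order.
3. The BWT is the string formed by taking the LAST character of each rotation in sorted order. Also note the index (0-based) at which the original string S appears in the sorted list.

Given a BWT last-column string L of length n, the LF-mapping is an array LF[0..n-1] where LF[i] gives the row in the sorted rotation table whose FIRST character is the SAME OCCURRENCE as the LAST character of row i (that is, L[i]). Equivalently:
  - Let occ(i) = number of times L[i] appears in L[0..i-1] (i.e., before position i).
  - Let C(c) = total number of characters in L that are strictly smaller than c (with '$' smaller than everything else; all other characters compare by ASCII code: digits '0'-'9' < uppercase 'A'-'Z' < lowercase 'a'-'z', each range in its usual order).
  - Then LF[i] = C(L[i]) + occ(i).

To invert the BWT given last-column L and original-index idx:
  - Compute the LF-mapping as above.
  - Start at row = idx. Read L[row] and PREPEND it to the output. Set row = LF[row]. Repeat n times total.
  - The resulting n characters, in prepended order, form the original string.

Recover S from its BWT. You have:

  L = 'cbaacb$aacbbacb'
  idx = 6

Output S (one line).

Answer: baaabacabbccbc$

Derivation:
LF mapping: 11 6 1 2 12 7 0 3 4 13 8 9 5 14 10
Walk LF starting at row 6, prepending L[row]:
  step 1: row=6, L[6]='$', prepend. Next row=LF[6]=0
  step 2: row=0, L[0]='c', prepend. Next row=LF[0]=11
  step 3: row=11, L[11]='b', prepend. Next row=LF[11]=9
  step 4: row=9, L[9]='c', prepend. Next row=LF[9]=13
  step 5: row=13, L[13]='c', prepend. Next row=LF[13]=14
  step 6: row=14, L[14]='b', prepend. Next row=LF[14]=10
  step 7: row=10, L[10]='b', prepend. Next row=LF[10]=8
  step 8: row=8, L[8]='a', prepend. Next row=LF[8]=4
  step 9: row=4, L[4]='c', prepend. Next row=LF[4]=12
  step 10: row=12, L[12]='a', prepend. Next row=LF[12]=5
  step 11: row=5, L[5]='b', prepend. Next row=LF[5]=7
  step 12: row=7, L[7]='a', prepend. Next row=LF[7]=3
  step 13: row=3, L[3]='a', prepend. Next row=LF[3]=2
  step 14: row=2, L[2]='a', prepend. Next row=LF[2]=1
  step 15: row=1, L[1]='b', prepend. Next row=LF[1]=6
Reversed output: baaabacabbccbc$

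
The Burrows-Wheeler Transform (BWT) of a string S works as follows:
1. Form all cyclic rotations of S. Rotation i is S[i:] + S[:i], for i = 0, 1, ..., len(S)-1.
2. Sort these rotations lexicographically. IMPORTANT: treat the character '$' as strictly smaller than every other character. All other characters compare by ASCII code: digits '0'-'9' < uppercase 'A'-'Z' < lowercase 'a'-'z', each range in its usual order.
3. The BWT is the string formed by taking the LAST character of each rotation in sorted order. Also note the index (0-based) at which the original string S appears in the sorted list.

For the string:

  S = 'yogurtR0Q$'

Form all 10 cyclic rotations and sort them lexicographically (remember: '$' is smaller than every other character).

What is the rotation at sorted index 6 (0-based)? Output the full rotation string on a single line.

All 10 rotations (rotation i = S[i:]+S[:i]):
  rot[0] = yogurtR0Q$
  rot[1] = ogurtR0Q$y
  rot[2] = gurtR0Q$yo
  rot[3] = urtR0Q$yog
  rot[4] = rtR0Q$yogu
  rot[5] = tR0Q$yogur
  rot[6] = R0Q$yogurt
  rot[7] = 0Q$yogurtR
  rot[8] = Q$yogurtR0
  rot[9] = $yogurtR0Q
Sorted (with $ < everything):
  sorted[0] = $yogurtR0Q
  sorted[1] = 0Q$yogurtR
  sorted[2] = Q$yogurtR0
  sorted[3] = R0Q$yogurt
  sorted[4] = gurtR0Q$yo
  sorted[5] = ogurtR0Q$y
  sorted[6] = rtR0Q$yogu
  sorted[7] = tR0Q$yogur
  sorted[8] = urtR0Q$yog
  sorted[9] = yogurtR0Q$
sorted[6] = rtR0Q$yogu

Answer: rtR0Q$yogu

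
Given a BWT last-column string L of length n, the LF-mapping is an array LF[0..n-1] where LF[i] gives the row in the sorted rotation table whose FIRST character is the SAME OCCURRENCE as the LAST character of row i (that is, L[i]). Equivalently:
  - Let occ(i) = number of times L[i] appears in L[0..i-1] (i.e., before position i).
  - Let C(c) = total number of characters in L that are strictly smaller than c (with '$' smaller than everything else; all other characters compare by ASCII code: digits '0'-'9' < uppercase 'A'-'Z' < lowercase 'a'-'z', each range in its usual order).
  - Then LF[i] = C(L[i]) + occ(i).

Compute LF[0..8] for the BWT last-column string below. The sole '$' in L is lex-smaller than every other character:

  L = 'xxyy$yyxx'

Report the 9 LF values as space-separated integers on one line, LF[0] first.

Answer: 1 2 5 6 0 7 8 3 4

Derivation:
Char counts: '$':1, 'x':4, 'y':4
C (first-col start): C('$')=0, C('x')=1, C('y')=5
L[0]='x': occ=0, LF[0]=C('x')+0=1+0=1
L[1]='x': occ=1, LF[1]=C('x')+1=1+1=2
L[2]='y': occ=0, LF[2]=C('y')+0=5+0=5
L[3]='y': occ=1, LF[3]=C('y')+1=5+1=6
L[4]='$': occ=0, LF[4]=C('$')+0=0+0=0
L[5]='y': occ=2, LF[5]=C('y')+2=5+2=7
L[6]='y': occ=3, LF[6]=C('y')+3=5+3=8
L[7]='x': occ=2, LF[7]=C('x')+2=1+2=3
L[8]='x': occ=3, LF[8]=C('x')+3=1+3=4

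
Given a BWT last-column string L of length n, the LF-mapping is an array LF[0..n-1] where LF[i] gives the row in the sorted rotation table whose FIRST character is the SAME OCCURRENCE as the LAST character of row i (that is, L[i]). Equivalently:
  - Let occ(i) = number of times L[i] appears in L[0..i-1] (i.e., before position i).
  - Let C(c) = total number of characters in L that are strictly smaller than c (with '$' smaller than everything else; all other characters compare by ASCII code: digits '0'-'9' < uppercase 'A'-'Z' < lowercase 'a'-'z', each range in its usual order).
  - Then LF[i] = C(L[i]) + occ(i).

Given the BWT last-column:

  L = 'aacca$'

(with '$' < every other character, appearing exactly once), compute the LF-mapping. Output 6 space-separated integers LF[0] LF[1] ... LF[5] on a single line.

Answer: 1 2 4 5 3 0

Derivation:
Char counts: '$':1, 'a':3, 'c':2
C (first-col start): C('$')=0, C('a')=1, C('c')=4
L[0]='a': occ=0, LF[0]=C('a')+0=1+0=1
L[1]='a': occ=1, LF[1]=C('a')+1=1+1=2
L[2]='c': occ=0, LF[2]=C('c')+0=4+0=4
L[3]='c': occ=1, LF[3]=C('c')+1=4+1=5
L[4]='a': occ=2, LF[4]=C('a')+2=1+2=3
L[5]='$': occ=0, LF[5]=C('$')+0=0+0=0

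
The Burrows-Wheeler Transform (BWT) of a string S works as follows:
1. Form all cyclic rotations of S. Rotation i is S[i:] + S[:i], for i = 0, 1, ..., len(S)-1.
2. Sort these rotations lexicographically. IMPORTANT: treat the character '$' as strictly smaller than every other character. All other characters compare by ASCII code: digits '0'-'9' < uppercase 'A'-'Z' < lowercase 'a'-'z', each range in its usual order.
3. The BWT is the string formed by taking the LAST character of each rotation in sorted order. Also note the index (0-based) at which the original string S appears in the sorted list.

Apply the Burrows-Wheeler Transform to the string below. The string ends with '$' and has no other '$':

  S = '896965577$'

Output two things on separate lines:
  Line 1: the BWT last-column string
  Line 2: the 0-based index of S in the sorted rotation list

All 10 rotations (rotation i = S[i:]+S[:i]):
  rot[0] = 896965577$
  rot[1] = 96965577$8
  rot[2] = 6965577$89
  rot[3] = 965577$896
  rot[4] = 65577$8969
  rot[5] = 5577$89696
  rot[6] = 577$896965
  rot[7] = 77$8969655
  rot[8] = 7$89696557
  rot[9] = $896965577
Sorted (with $ < everything):
  sorted[0] = $896965577  (last char: '7')
  sorted[1] = 5577$89696  (last char: '6')
  sorted[2] = 577$896965  (last char: '5')
  sorted[3] = 65577$8969  (last char: '9')
  sorted[4] = 6965577$89  (last char: '9')
  sorted[5] = 7$89696557  (last char: '7')
  sorted[6] = 77$8969655  (last char: '5')
  sorted[7] = 896965577$  (last char: '$')
  sorted[8] = 965577$896  (last char: '6')
  sorted[9] = 96965577$8  (last char: '8')
Last column: 7659975$68
Original string S is at sorted index 7

Answer: 7659975$68
7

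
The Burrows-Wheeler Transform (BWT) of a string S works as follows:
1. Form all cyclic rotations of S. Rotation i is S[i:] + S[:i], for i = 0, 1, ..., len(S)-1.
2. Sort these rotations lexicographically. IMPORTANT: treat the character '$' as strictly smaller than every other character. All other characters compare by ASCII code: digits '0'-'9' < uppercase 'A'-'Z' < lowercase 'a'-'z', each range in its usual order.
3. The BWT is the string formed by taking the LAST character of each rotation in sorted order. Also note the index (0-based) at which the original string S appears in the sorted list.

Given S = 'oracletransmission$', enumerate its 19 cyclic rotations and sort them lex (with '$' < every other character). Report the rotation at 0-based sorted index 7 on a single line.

Answer: letransmission$orac

Derivation:
All 19 rotations (rotation i = S[i:]+S[:i]):
  rot[0] = oracletransmission$
  rot[1] = racletransmission$o
  rot[2] = acletransmission$or
  rot[3] = cletransmission$ora
  rot[4] = letransmission$orac
  rot[5] = etransmission$oracl
  rot[6] = transmission$oracle
  rot[7] = ransmission$oraclet
  rot[8] = ansmission$oracletr
  rot[9] = nsmission$oracletra
  rot[10] = smission$oracletran
  rot[11] = mission$oracletrans
  rot[12] = ission$oracletransm
  rot[13] = ssion$oracletransmi
  rot[14] = sion$oracletransmis
  rot[15] = ion$oracletransmiss
  rot[16] = on$oracletransmissi
  rot[17] = n$oracletransmissio
  rot[18] = $oracletransmission
Sorted (with $ < everything):
  sorted[0] = $oracletransmission
  sorted[1] = acletransmission$or
  sorted[2] = ansmission$oracletr
  sorted[3] = cletransmission$ora
  sorted[4] = etransmission$oracl
  sorted[5] = ion$oracletransmiss
  sorted[6] = ission$oracletransm
  sorted[7] = letransmission$orac
  sorted[8] = mission$oracletrans
  sorted[9] = n$oracletransmissio
  sorted[10] = nsmission$oracletra
  sorted[11] = on$oracletransmissi
  sorted[12] = oracletransmission$
  sorted[13] = racletransmission$o
  sorted[14] = ransmission$oraclet
  sorted[15] = sion$oracletransmis
  sorted[16] = smission$oracletran
  sorted[17] = ssion$oracletransmi
  sorted[18] = transmission$oracle
sorted[7] = letransmission$orac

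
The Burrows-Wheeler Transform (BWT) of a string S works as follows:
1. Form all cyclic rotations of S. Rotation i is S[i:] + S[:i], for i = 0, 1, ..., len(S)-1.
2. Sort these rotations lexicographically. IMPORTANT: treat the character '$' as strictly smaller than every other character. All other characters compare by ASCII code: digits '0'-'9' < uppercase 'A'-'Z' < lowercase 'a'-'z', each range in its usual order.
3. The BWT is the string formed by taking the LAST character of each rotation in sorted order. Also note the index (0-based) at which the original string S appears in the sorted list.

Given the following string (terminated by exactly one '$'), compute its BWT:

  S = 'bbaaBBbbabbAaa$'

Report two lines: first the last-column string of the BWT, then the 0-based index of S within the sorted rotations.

All 15 rotations (rotation i = S[i:]+S[:i]):
  rot[0] = bbaaBBbbabbAaa$
  rot[1] = baaBBbbabbAaa$b
  rot[2] = aaBBbbabbAaa$bb
  rot[3] = aBBbbabbAaa$bba
  rot[4] = BBbbabbAaa$bbaa
  rot[5] = BbbabbAaa$bbaaB
  rot[6] = bbabbAaa$bbaaBB
  rot[7] = babbAaa$bbaaBBb
  rot[8] = abbAaa$bbaaBBbb
  rot[9] = bbAaa$bbaaBBbba
  rot[10] = bAaa$bbaaBBbbab
  rot[11] = Aaa$bbaaBBbbabb
  rot[12] = aa$bbaaBBbbabbA
  rot[13] = a$bbaaBBbbabbAa
  rot[14] = $bbaaBBbbabbAaa
Sorted (with $ < everything):
  sorted[0] = $bbaaBBbbabbAaa  (last char: 'a')
  sorted[1] = Aaa$bbaaBBbbabb  (last char: 'b')
  sorted[2] = BBbbabbAaa$bbaa  (last char: 'a')
  sorted[3] = BbbabbAaa$bbaaB  (last char: 'B')
  sorted[4] = a$bbaaBBbbabbAa  (last char: 'a')
  sorted[5] = aBBbbabbAaa$bba  (last char: 'a')
  sorted[6] = aa$bbaaBBbbabbA  (last char: 'A')
  sorted[7] = aaBBbbabbAaa$bb  (last char: 'b')
  sorted[8] = abbAaa$bbaaBBbb  (last char: 'b')
  sorted[9] = bAaa$bbaaBBbbab  (last char: 'b')
  sorted[10] = baaBBbbabbAaa$b  (last char: 'b')
  sorted[11] = babbAaa$bbaaBBb  (last char: 'b')
  sorted[12] = bbAaa$bbaaBBbba  (last char: 'a')
  sorted[13] = bbaaBBbbabbAaa$  (last char: '$')
  sorted[14] = bbabbAaa$bbaaBB  (last char: 'B')
Last column: abaBaaAbbbbba$B
Original string S is at sorted index 13

Answer: abaBaaAbbbbba$B
13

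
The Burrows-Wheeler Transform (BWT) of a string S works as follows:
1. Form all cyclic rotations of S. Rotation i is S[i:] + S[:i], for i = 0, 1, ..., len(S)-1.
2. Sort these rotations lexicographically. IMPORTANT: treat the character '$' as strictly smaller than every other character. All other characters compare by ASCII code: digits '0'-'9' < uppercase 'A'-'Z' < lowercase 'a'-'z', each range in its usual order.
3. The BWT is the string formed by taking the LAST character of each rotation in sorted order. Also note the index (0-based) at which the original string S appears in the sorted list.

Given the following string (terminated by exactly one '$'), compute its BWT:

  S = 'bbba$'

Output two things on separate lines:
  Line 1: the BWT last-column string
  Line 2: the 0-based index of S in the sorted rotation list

All 5 rotations (rotation i = S[i:]+S[:i]):
  rot[0] = bbba$
  rot[1] = bba$b
  rot[2] = ba$bb
  rot[3] = a$bbb
  rot[4] = $bbba
Sorted (with $ < everything):
  sorted[0] = $bbba  (last char: 'a')
  sorted[1] = a$bbb  (last char: 'b')
  sorted[2] = ba$bb  (last char: 'b')
  sorted[3] = bba$b  (last char: 'b')
  sorted[4] = bbba$  (last char: '$')
Last column: abbb$
Original string S is at sorted index 4

Answer: abbb$
4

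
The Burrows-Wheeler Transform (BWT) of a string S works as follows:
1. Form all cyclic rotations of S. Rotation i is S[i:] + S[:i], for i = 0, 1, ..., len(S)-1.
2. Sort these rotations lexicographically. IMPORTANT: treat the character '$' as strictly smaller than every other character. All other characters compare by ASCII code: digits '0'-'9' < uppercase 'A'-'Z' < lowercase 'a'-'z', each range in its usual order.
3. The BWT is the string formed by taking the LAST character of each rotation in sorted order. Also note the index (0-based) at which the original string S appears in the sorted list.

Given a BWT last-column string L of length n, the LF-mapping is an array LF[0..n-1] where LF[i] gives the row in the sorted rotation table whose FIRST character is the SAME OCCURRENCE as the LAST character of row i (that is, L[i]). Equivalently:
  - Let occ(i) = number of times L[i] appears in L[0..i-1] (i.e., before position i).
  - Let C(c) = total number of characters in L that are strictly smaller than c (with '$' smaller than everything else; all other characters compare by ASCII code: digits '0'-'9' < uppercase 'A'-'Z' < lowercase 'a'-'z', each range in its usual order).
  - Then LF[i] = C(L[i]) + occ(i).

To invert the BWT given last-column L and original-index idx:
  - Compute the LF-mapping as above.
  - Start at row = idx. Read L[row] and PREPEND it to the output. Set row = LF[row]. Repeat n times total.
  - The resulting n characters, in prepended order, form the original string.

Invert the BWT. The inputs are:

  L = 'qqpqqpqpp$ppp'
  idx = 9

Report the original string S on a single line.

LF mapping: 8 9 1 10 11 2 12 3 4 0 5 6 7
Walk LF starting at row 9, prepending L[row]:
  step 1: row=9, L[9]='$', prepend. Next row=LF[9]=0
  step 2: row=0, L[0]='q', prepend. Next row=LF[0]=8
  step 3: row=8, L[8]='p', prepend. Next row=LF[8]=4
  step 4: row=4, L[4]='q', prepend. Next row=LF[4]=11
  step 5: row=11, L[11]='p', prepend. Next row=LF[11]=6
  step 6: row=6, L[6]='q', prepend. Next row=LF[6]=12
  step 7: row=12, L[12]='p', prepend. Next row=LF[12]=7
  step 8: row=7, L[7]='p', prepend. Next row=LF[7]=3
  step 9: row=3, L[3]='q', prepend. Next row=LF[3]=10
  step 10: row=10, L[10]='p', prepend. Next row=LF[10]=5
  step 11: row=5, L[5]='p', prepend. Next row=LF[5]=2
  step 12: row=2, L[2]='p', prepend. Next row=LF[2]=1
  step 13: row=1, L[1]='q', prepend. Next row=LF[1]=9
Reversed output: qpppqppqpqpq$

Answer: qpppqppqpqpq$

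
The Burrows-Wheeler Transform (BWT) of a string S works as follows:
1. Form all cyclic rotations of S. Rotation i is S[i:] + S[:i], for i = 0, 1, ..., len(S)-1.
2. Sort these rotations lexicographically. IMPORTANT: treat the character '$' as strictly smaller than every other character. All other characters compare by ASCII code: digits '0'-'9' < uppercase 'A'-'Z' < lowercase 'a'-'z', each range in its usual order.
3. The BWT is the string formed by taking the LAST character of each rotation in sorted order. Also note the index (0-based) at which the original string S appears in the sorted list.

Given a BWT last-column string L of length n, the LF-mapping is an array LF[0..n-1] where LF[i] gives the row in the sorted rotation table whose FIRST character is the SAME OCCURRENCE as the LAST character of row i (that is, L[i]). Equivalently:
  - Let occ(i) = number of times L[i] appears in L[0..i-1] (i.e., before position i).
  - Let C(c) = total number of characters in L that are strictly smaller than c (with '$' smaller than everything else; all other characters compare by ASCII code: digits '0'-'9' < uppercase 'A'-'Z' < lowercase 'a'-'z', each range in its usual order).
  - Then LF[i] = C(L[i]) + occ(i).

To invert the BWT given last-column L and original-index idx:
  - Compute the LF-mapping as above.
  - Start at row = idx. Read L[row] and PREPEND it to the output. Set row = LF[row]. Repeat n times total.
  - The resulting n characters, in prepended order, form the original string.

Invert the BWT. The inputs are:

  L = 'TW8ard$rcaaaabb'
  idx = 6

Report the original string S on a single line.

LF mapping: 2 3 1 4 13 12 0 14 11 5 6 7 8 9 10
Walk LF starting at row 6, prepending L[row]:
  step 1: row=6, L[6]='$', prepend. Next row=LF[6]=0
  step 2: row=0, L[0]='T', prepend. Next row=LF[0]=2
  step 3: row=2, L[2]='8', prepend. Next row=LF[2]=1
  step 4: row=1, L[1]='W', prepend. Next row=LF[1]=3
  step 5: row=3, L[3]='a', prepend. Next row=LF[3]=4
  step 6: row=4, L[4]='r', prepend. Next row=LF[4]=13
  step 7: row=13, L[13]='b', prepend. Next row=LF[13]=9
  step 8: row=9, L[9]='a', prepend. Next row=LF[9]=5
  step 9: row=5, L[5]='d', prepend. Next row=LF[5]=12
  step 10: row=12, L[12]='a', prepend. Next row=LF[12]=8
  step 11: row=8, L[8]='c', prepend. Next row=LF[8]=11
  step 12: row=11, L[11]='a', prepend. Next row=LF[11]=7
  step 13: row=7, L[7]='r', prepend. Next row=LF[7]=14
  step 14: row=14, L[14]='b', prepend. Next row=LF[14]=10
  step 15: row=10, L[10]='a', prepend. Next row=LF[10]=6
Reversed output: abracadabraW8T$

Answer: abracadabraW8T$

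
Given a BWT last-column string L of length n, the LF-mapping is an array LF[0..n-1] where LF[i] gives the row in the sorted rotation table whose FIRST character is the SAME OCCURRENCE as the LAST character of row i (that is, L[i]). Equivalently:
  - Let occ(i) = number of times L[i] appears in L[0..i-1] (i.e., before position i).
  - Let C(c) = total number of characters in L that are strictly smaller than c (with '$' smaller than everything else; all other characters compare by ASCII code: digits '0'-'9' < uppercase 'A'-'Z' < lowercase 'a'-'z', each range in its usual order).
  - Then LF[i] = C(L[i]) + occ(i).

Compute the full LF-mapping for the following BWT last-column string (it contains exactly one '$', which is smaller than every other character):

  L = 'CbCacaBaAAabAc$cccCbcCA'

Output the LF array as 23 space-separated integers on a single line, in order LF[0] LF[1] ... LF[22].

Char counts: '$':1, 'A':4, 'B':1, 'C':4, 'a':4, 'b':3, 'c':6
C (first-col start): C('$')=0, C('A')=1, C('B')=5, C('C')=6, C('a')=10, C('b')=14, C('c')=17
L[0]='C': occ=0, LF[0]=C('C')+0=6+0=6
L[1]='b': occ=0, LF[1]=C('b')+0=14+0=14
L[2]='C': occ=1, LF[2]=C('C')+1=6+1=7
L[3]='a': occ=0, LF[3]=C('a')+0=10+0=10
L[4]='c': occ=0, LF[4]=C('c')+0=17+0=17
L[5]='a': occ=1, LF[5]=C('a')+1=10+1=11
L[6]='B': occ=0, LF[6]=C('B')+0=5+0=5
L[7]='a': occ=2, LF[7]=C('a')+2=10+2=12
L[8]='A': occ=0, LF[8]=C('A')+0=1+0=1
L[9]='A': occ=1, LF[9]=C('A')+1=1+1=2
L[10]='a': occ=3, LF[10]=C('a')+3=10+3=13
L[11]='b': occ=1, LF[11]=C('b')+1=14+1=15
L[12]='A': occ=2, LF[12]=C('A')+2=1+2=3
L[13]='c': occ=1, LF[13]=C('c')+1=17+1=18
L[14]='$': occ=0, LF[14]=C('$')+0=0+0=0
L[15]='c': occ=2, LF[15]=C('c')+2=17+2=19
L[16]='c': occ=3, LF[16]=C('c')+3=17+3=20
L[17]='c': occ=4, LF[17]=C('c')+4=17+4=21
L[18]='C': occ=2, LF[18]=C('C')+2=6+2=8
L[19]='b': occ=2, LF[19]=C('b')+2=14+2=16
L[20]='c': occ=5, LF[20]=C('c')+5=17+5=22
L[21]='C': occ=3, LF[21]=C('C')+3=6+3=9
L[22]='A': occ=3, LF[22]=C('A')+3=1+3=4

Answer: 6 14 7 10 17 11 5 12 1 2 13 15 3 18 0 19 20 21 8 16 22 9 4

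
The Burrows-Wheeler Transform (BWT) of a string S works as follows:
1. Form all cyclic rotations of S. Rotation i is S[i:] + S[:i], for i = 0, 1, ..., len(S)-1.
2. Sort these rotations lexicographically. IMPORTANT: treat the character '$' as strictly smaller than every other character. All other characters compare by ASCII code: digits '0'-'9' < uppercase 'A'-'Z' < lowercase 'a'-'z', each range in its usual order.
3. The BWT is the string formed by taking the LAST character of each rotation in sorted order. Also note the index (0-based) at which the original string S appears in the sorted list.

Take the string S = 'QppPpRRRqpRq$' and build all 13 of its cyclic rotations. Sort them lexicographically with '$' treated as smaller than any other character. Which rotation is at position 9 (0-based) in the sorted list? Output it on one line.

Answer: pRq$QppPpRRRq

Derivation:
All 13 rotations (rotation i = S[i:]+S[:i]):
  rot[0] = QppPpRRRqpRq$
  rot[1] = ppPpRRRqpRq$Q
  rot[2] = pPpRRRqpRq$Qp
  rot[3] = PpRRRqpRq$Qpp
  rot[4] = pRRRqpRq$QppP
  rot[5] = RRRqpRq$QppPp
  rot[6] = RRqpRq$QppPpR
  rot[7] = RqpRq$QppPpRR
  rot[8] = qpRq$QppPpRRR
  rot[9] = pRq$QppPpRRRq
  rot[10] = Rq$QppPpRRRqp
  rot[11] = q$QppPpRRRqpR
  rot[12] = $QppPpRRRqpRq
Sorted (with $ < everything):
  sorted[0] = $QppPpRRRqpRq
  sorted[1] = PpRRRqpRq$Qpp
  sorted[2] = QppPpRRRqpRq$
  sorted[3] = RRRqpRq$QppPp
  sorted[4] = RRqpRq$QppPpR
  sorted[5] = Rq$QppPpRRRqp
  sorted[6] = RqpRq$QppPpRR
  sorted[7] = pPpRRRqpRq$Qp
  sorted[8] = pRRRqpRq$QppP
  sorted[9] = pRq$QppPpRRRq
  sorted[10] = ppPpRRRqpRq$Q
  sorted[11] = q$QppPpRRRqpR
  sorted[12] = qpRq$QppPpRRR
sorted[9] = pRq$QppPpRRRq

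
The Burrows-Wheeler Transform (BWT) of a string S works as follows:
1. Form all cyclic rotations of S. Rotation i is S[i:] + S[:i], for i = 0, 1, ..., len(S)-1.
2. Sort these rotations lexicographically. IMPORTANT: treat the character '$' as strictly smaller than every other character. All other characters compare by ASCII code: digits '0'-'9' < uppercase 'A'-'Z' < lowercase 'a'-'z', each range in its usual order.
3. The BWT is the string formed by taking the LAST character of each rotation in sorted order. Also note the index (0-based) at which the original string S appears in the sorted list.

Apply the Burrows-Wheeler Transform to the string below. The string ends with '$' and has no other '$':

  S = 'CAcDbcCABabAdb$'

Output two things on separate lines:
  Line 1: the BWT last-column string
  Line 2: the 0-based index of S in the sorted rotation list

All 15 rotations (rotation i = S[i:]+S[:i]):
  rot[0] = CAcDbcCABabAdb$
  rot[1] = AcDbcCABabAdb$C
  rot[2] = cDbcCABabAdb$CA
  rot[3] = DbcCABabAdb$CAc
  rot[4] = bcCABabAdb$CAcD
  rot[5] = cCABabAdb$CAcDb
  rot[6] = CABabAdb$CAcDbc
  rot[7] = ABabAdb$CAcDbcC
  rot[8] = BabAdb$CAcDbcCA
  rot[9] = abAdb$CAcDbcCAB
  rot[10] = bAdb$CAcDbcCABa
  rot[11] = Adb$CAcDbcCABab
  rot[12] = db$CAcDbcCABabA
  rot[13] = b$CAcDbcCABabAd
  rot[14] = $CAcDbcCABabAdb
Sorted (with $ < everything):
  sorted[0] = $CAcDbcCABabAdb  (last char: 'b')
  sorted[1] = ABabAdb$CAcDbcC  (last char: 'C')
  sorted[2] = AcDbcCABabAdb$C  (last char: 'C')
  sorted[3] = Adb$CAcDbcCABab  (last char: 'b')
  sorted[4] = BabAdb$CAcDbcCA  (last char: 'A')
  sorted[5] = CABabAdb$CAcDbc  (last char: 'c')
  sorted[6] = CAcDbcCABabAdb$  (last char: '$')
  sorted[7] = DbcCABabAdb$CAc  (last char: 'c')
  sorted[8] = abAdb$CAcDbcCAB  (last char: 'B')
  sorted[9] = b$CAcDbcCABabAd  (last char: 'd')
  sorted[10] = bAdb$CAcDbcCABa  (last char: 'a')
  sorted[11] = bcCABabAdb$CAcD  (last char: 'D')
  sorted[12] = cCABabAdb$CAcDb  (last char: 'b')
  sorted[13] = cDbcCABabAdb$CA  (last char: 'A')
  sorted[14] = db$CAcDbcCABabA  (last char: 'A')
Last column: bCCbAc$cBdaDbAA
Original string S is at sorted index 6

Answer: bCCbAc$cBdaDbAA
6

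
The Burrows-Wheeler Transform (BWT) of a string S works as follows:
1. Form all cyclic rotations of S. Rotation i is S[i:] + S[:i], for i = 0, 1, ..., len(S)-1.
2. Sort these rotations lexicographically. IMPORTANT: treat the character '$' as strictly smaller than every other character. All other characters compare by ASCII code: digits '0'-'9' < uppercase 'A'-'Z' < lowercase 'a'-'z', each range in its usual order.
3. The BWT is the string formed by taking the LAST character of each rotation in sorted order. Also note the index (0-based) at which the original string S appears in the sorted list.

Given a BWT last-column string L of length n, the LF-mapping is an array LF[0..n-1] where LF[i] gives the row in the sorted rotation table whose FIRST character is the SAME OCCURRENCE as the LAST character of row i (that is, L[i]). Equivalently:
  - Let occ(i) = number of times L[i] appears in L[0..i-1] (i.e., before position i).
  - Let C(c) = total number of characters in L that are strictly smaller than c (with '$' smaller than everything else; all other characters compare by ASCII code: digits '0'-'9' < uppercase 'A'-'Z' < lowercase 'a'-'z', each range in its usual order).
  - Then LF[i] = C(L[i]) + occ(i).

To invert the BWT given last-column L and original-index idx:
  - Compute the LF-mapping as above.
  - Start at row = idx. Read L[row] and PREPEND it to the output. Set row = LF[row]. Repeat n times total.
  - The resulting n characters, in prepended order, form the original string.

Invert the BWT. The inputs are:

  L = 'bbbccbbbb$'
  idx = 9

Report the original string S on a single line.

Answer: cbbbbcbbb$

Derivation:
LF mapping: 1 2 3 8 9 4 5 6 7 0
Walk LF starting at row 9, prepending L[row]:
  step 1: row=9, L[9]='$', prepend. Next row=LF[9]=0
  step 2: row=0, L[0]='b', prepend. Next row=LF[0]=1
  step 3: row=1, L[1]='b', prepend. Next row=LF[1]=2
  step 4: row=2, L[2]='b', prepend. Next row=LF[2]=3
  step 5: row=3, L[3]='c', prepend. Next row=LF[3]=8
  step 6: row=8, L[8]='b', prepend. Next row=LF[8]=7
  step 7: row=7, L[7]='b', prepend. Next row=LF[7]=6
  step 8: row=6, L[6]='b', prepend. Next row=LF[6]=5
  step 9: row=5, L[5]='b', prepend. Next row=LF[5]=4
  step 10: row=4, L[4]='c', prepend. Next row=LF[4]=9
Reversed output: cbbbbcbbb$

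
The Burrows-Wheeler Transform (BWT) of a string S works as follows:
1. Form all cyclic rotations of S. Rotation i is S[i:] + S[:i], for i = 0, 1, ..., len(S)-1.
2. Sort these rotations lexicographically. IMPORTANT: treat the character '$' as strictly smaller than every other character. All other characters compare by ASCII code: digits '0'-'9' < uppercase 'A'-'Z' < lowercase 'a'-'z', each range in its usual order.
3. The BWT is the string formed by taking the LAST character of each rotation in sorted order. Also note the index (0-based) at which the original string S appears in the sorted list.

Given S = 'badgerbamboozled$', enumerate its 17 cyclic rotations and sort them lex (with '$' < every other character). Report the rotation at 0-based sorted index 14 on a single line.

Answer: ozled$badgerbambo

Derivation:
All 17 rotations (rotation i = S[i:]+S[:i]):
  rot[0] = badgerbamboozled$
  rot[1] = adgerbamboozled$b
  rot[2] = dgerbamboozled$ba
  rot[3] = gerbamboozled$bad
  rot[4] = erbamboozled$badg
  rot[5] = rbamboozled$badge
  rot[6] = bamboozled$badger
  rot[7] = amboozled$badgerb
  rot[8] = mboozled$badgerba
  rot[9] = boozled$badgerbam
  rot[10] = oozled$badgerbamb
  rot[11] = ozled$badgerbambo
  rot[12] = zled$badgerbamboo
  rot[13] = led$badgerbambooz
  rot[14] = ed$badgerbamboozl
  rot[15] = d$badgerbamboozle
  rot[16] = $badgerbamboozled
Sorted (with $ < everything):
  sorted[0] = $badgerbamboozled
  sorted[1] = adgerbamboozled$b
  sorted[2] = amboozled$badgerb
  sorted[3] = badgerbamboozled$
  sorted[4] = bamboozled$badger
  sorted[5] = boozled$badgerbam
  sorted[6] = d$badgerbamboozle
  sorted[7] = dgerbamboozled$ba
  sorted[8] = ed$badgerbamboozl
  sorted[9] = erbamboozled$badg
  sorted[10] = gerbamboozled$bad
  sorted[11] = led$badgerbambooz
  sorted[12] = mboozled$badgerba
  sorted[13] = oozled$badgerbamb
  sorted[14] = ozled$badgerbambo
  sorted[15] = rbamboozled$badge
  sorted[16] = zled$badgerbamboo
sorted[14] = ozled$badgerbambo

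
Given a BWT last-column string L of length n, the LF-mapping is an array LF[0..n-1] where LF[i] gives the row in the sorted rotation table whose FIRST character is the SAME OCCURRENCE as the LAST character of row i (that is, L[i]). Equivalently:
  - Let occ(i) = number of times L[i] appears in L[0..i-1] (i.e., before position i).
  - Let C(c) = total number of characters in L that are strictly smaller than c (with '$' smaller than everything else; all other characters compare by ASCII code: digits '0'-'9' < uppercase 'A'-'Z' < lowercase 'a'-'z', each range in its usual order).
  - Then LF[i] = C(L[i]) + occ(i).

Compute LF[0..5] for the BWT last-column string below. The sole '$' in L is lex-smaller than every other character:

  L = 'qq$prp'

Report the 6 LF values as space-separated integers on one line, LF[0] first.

Char counts: '$':1, 'p':2, 'q':2, 'r':1
C (first-col start): C('$')=0, C('p')=1, C('q')=3, C('r')=5
L[0]='q': occ=0, LF[0]=C('q')+0=3+0=3
L[1]='q': occ=1, LF[1]=C('q')+1=3+1=4
L[2]='$': occ=0, LF[2]=C('$')+0=0+0=0
L[3]='p': occ=0, LF[3]=C('p')+0=1+0=1
L[4]='r': occ=0, LF[4]=C('r')+0=5+0=5
L[5]='p': occ=1, LF[5]=C('p')+1=1+1=2

Answer: 3 4 0 1 5 2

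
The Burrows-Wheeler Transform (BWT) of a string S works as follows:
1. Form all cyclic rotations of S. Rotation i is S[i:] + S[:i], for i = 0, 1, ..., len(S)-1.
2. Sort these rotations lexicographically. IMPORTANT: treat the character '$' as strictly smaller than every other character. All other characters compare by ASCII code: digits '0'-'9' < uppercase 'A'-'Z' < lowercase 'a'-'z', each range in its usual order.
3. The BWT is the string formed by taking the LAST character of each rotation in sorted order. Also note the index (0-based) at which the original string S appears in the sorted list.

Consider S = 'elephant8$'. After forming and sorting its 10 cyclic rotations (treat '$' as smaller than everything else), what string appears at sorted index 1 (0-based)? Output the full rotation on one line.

Answer: 8$elephant

Derivation:
All 10 rotations (rotation i = S[i:]+S[:i]):
  rot[0] = elephant8$
  rot[1] = lephant8$e
  rot[2] = ephant8$el
  rot[3] = phant8$ele
  rot[4] = hant8$elep
  rot[5] = ant8$eleph
  rot[6] = nt8$elepha
  rot[7] = t8$elephan
  rot[8] = 8$elephant
  rot[9] = $elephant8
Sorted (with $ < everything):
  sorted[0] = $elephant8
  sorted[1] = 8$elephant
  sorted[2] = ant8$eleph
  sorted[3] = elephant8$
  sorted[4] = ephant8$el
  sorted[5] = hant8$elep
  sorted[6] = lephant8$e
  sorted[7] = nt8$elepha
  sorted[8] = phant8$ele
  sorted[9] = t8$elephan
sorted[1] = 8$elephant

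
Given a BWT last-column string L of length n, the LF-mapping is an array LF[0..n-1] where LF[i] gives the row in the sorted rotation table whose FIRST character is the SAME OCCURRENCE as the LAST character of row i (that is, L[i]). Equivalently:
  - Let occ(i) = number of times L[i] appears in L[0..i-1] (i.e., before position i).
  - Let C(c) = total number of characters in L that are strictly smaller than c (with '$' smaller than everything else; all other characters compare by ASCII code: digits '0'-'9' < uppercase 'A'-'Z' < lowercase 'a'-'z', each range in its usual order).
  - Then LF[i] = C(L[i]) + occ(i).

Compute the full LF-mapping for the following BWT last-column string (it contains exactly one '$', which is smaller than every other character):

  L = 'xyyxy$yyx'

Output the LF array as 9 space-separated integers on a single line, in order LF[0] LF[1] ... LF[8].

Char counts: '$':1, 'x':3, 'y':5
C (first-col start): C('$')=0, C('x')=1, C('y')=4
L[0]='x': occ=0, LF[0]=C('x')+0=1+0=1
L[1]='y': occ=0, LF[1]=C('y')+0=4+0=4
L[2]='y': occ=1, LF[2]=C('y')+1=4+1=5
L[3]='x': occ=1, LF[3]=C('x')+1=1+1=2
L[4]='y': occ=2, LF[4]=C('y')+2=4+2=6
L[5]='$': occ=0, LF[5]=C('$')+0=0+0=0
L[6]='y': occ=3, LF[6]=C('y')+3=4+3=7
L[7]='y': occ=4, LF[7]=C('y')+4=4+4=8
L[8]='x': occ=2, LF[8]=C('x')+2=1+2=3

Answer: 1 4 5 2 6 0 7 8 3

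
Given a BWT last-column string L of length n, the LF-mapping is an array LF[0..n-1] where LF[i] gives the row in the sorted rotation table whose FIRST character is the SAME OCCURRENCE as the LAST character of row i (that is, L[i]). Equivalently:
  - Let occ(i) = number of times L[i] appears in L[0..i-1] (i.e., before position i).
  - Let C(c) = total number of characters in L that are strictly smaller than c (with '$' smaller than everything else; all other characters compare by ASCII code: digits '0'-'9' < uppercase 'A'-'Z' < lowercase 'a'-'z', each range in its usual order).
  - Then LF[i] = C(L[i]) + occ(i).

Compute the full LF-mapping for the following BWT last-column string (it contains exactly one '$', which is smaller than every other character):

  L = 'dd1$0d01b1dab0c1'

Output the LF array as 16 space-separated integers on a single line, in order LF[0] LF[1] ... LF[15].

Char counts: '$':1, '0':3, '1':4, 'a':1, 'b':2, 'c':1, 'd':4
C (first-col start): C('$')=0, C('0')=1, C('1')=4, C('a')=8, C('b')=9, C('c')=11, C('d')=12
L[0]='d': occ=0, LF[0]=C('d')+0=12+0=12
L[1]='d': occ=1, LF[1]=C('d')+1=12+1=13
L[2]='1': occ=0, LF[2]=C('1')+0=4+0=4
L[3]='$': occ=0, LF[3]=C('$')+0=0+0=0
L[4]='0': occ=0, LF[4]=C('0')+0=1+0=1
L[5]='d': occ=2, LF[5]=C('d')+2=12+2=14
L[6]='0': occ=1, LF[6]=C('0')+1=1+1=2
L[7]='1': occ=1, LF[7]=C('1')+1=4+1=5
L[8]='b': occ=0, LF[8]=C('b')+0=9+0=9
L[9]='1': occ=2, LF[9]=C('1')+2=4+2=6
L[10]='d': occ=3, LF[10]=C('d')+3=12+3=15
L[11]='a': occ=0, LF[11]=C('a')+0=8+0=8
L[12]='b': occ=1, LF[12]=C('b')+1=9+1=10
L[13]='0': occ=2, LF[13]=C('0')+2=1+2=3
L[14]='c': occ=0, LF[14]=C('c')+0=11+0=11
L[15]='1': occ=3, LF[15]=C('1')+3=4+3=7

Answer: 12 13 4 0 1 14 2 5 9 6 15 8 10 3 11 7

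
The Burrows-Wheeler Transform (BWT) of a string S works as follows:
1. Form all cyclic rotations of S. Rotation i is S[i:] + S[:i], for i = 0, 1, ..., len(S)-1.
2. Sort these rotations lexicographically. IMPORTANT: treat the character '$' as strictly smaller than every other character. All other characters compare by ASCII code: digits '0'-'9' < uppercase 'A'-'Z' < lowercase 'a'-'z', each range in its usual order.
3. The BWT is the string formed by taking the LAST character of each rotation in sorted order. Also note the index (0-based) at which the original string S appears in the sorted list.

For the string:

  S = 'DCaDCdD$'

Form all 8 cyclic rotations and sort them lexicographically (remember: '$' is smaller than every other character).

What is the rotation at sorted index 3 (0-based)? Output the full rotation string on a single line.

Answer: D$DCaDCd

Derivation:
All 8 rotations (rotation i = S[i:]+S[:i]):
  rot[0] = DCaDCdD$
  rot[1] = CaDCdD$D
  rot[2] = aDCdD$DC
  rot[3] = DCdD$DCa
  rot[4] = CdD$DCaD
  rot[5] = dD$DCaDC
  rot[6] = D$DCaDCd
  rot[7] = $DCaDCdD
Sorted (with $ < everything):
  sorted[0] = $DCaDCdD
  sorted[1] = CaDCdD$D
  sorted[2] = CdD$DCaD
  sorted[3] = D$DCaDCd
  sorted[4] = DCaDCdD$
  sorted[5] = DCdD$DCa
  sorted[6] = aDCdD$DC
  sorted[7] = dD$DCaDC
sorted[3] = D$DCaDCd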